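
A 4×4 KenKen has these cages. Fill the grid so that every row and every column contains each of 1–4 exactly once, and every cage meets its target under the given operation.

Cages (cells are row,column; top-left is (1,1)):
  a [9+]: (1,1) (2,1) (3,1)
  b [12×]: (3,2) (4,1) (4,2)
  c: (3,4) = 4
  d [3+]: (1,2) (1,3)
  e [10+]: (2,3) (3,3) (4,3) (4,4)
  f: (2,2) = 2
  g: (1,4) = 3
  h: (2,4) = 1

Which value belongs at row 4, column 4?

Cage g is a single given cell, leaving (1,4) = 3.
Cage f is given, leaving (2,2) = 2.
Cage h is given, leaving (2,4) = 1.
C is a freebie, so (3,4) = 4.
4 is placed in column 4, so (4,4) = 2.
2 is placed in column 2; hence (1,2) = 1.
Cage d needs two cells with sum 3, which forces (1,3) = 2.
1 is placed in column 2, which forces (3,2) = 3.
Row 3 already has 3, so (3,3) = 1.
3 is placed in column 2, leaving (4,2) = 4.
Row 4 already has 4; hence (4,3) = 3.
Row 1 now contains 2, which forces (1,1) = 4.
Cage a needs sum 9, leaving (2,1) = 3.
Column 3 now contains 3, so (2,3) = 4.
Row 3 already has 3, so (3,1) = 2.
Row 4 already has 3; hence (4,1) = 1.
Completed grid: 4 1 2 3 / 3 2 4 1 / 2 3 1 4 / 1 4 3 2.

2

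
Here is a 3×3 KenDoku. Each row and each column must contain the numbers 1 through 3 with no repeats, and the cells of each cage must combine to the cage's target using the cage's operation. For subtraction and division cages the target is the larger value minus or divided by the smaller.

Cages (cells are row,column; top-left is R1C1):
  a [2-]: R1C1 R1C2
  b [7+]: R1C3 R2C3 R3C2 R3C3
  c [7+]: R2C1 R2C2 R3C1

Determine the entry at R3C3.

Cage b needs sum 7, leaving R3C2 = 1.
Cage a's pair has difference 2, which forces R1C1 = 1.
1 is placed in column 2, which forces R1C2 = 3.
3 is placed in row 1; hence R1C3 = 2.
Column 1 already has 1, so R2C1 = 3.
Column 2 already has 3, leaving R2C2 = 2.
3 is placed in row 2, leaving R2C3 = 1.
3 is placed in column 1, so R3C1 = 2.
Column 3 now contains 2, so R3C3 = 3.
The full grid is 1 3 2 / 3 2 1 / 2 1 3.

3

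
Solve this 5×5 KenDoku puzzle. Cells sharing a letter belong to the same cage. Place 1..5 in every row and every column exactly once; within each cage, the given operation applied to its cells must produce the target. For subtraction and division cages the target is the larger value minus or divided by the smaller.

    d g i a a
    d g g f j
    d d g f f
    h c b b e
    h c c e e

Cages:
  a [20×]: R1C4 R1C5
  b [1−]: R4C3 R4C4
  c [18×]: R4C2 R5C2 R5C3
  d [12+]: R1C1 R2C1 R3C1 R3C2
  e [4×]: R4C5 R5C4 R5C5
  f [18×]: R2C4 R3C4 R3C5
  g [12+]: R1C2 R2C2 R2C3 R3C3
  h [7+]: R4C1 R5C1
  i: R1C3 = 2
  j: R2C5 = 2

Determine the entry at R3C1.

Cage i is a single given cell, which forces R1C3 = 2.
The 3 cells of cage f must have product 18, so R2C4 = 3.
Cage j is given, leaving R2C5 = 2.
The 3 cells of cage f must have product 18; hence R3C4 = 2.
The 3 cells of cage f must have product 18; hence R3C5 = 3.
Cage c needs product 18, so R4C2 = 3.
2 is placed in column 5, leaving R4C5 = 1.
The 3 cells of cage c must have product 18, so R5C2 = 2.
The 3 cells of cage c must have product 18, which forces R5C3 = 3.
2 is placed in column 4, leaving R5C4 = 1.
Column 5 already has 1, which forces R5C5 = 4.
Cage d needs sum 12, which forces R1C1 = 3.
The two cells of cage a must have product 20, so R1C4 = 4.
4 is placed in column 5; hence R1C5 = 5.
Cage d has sum 12, so R2C1 = 4.
Cage d needs sum 12, which forces R3C1 = 1.
Cage d needs sum 12; hence R3C2 = 4.
Row 3 already has 1, which forces R3C3 = 5.
Cage h needs two cells with sum 7, so R4C1 = 2.
Column 3 already has 5, leaving R4C3 = 4.
Column 4 now contains 4, so R4C4 = 5.
4 is placed in row 5; hence R5C1 = 5.
Row 1 now contains 5; hence R1C2 = 1.
Cage g has sum 12, which forces R2C2 = 5.
Column 3 already has 5, so R2C3 = 1.
Filled in: 3 1 2 4 5 / 4 5 1 3 2 / 1 4 5 2 3 / 2 3 4 5 1 / 5 2 3 1 4.

1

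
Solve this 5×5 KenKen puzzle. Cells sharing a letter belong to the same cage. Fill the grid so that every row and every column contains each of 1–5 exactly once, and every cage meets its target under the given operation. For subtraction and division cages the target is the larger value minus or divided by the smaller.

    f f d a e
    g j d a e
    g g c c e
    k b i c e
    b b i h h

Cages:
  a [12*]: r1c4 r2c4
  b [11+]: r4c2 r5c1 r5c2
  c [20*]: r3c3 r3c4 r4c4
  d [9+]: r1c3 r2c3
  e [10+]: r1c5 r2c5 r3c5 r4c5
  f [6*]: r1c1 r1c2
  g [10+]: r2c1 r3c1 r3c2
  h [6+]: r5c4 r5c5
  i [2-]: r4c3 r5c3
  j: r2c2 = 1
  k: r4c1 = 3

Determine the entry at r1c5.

Cage j is a single given cell, so r2c2 = 1.
K is a freebie, which forces r4c1 = 3.
Column 1 already has 3, leaving r1c1 = 2.
The two cells of cage f must have product 6, so r1c2 = 3.
Row 1 now contains 3; hence r1c4 = 4.
Row 1 already has 4, which forces r1c5 = 1.
4 is placed in column 4, which forces r2c4 = 3.
Row 1 already has 4; hence r1c3 = 5.
Cage d's pair has sum 9, so r2c3 = 4.
Row 2 now contains 4; hence r2c5 = 2.
The 3 cells of cage g must have sum 10, so r3c1 = 1.
4 is placed in column 3, so r3c3 = 2.
Row 3 now contains 1, so r3c4 = 5.
Cage e needs sum 10, leaving r3c5 = 3.
Column 3 now contains 2, which forces r4c3 = 1.
Row 4 now contains 1, so r4c4 = 2.
Column 5 now contains 2; hence r4c5 = 4.
Column 3 now contains 2, which forces r5c3 = 3.
Column 4 now contains 2, which forces r5c4 = 1.
4 is placed in column 5, leaving r5c5 = 5.
Row 2 now contains 4; hence r2c1 = 5.
5 is placed in row 3, leaving r3c2 = 4.
Row 4 already has 4, leaving r4c2 = 5.
5 is placed in row 5, leaving r5c1 = 4.
Cage b needs sum 11, so r5c2 = 2.
The full grid is 2 3 5 4 1 / 5 1 4 3 2 / 1 4 2 5 3 / 3 5 1 2 4 / 4 2 3 1 5.

1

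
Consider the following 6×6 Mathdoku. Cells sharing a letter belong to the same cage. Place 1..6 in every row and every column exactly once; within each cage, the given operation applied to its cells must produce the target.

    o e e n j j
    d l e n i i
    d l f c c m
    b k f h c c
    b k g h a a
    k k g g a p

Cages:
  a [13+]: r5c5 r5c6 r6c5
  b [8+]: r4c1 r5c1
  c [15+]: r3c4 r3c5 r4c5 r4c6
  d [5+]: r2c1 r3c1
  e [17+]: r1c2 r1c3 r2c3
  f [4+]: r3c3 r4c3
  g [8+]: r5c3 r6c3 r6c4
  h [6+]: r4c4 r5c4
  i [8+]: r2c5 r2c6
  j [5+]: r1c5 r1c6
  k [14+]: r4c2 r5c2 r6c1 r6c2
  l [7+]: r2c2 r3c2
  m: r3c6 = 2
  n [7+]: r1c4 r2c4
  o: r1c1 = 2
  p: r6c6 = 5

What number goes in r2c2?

O is a freebie, so r1c1 = 2.
Cage e has sum 17, leaving r1c2 = 6.
Cage e needs sum 17, which forces r1c3 = 5.
Cage e has sum 17, leaving r2c3 = 6.
Cage m is given, leaving r3c6 = 2.
P is a freebie, leaving r6c6 = 5.
Cage i needs two cells with sum 8, which forces r2c5 = 5.
5 is placed in column 6, so r2c6 = 3.
Cage n needs two cells with sum 7, which forces r1c4 = 3.
3 is placed in row 2, leaving r2c4 = 4.
4 is placed in row 2; hence r2c1 = 1.
4 is placed in row 2; hence r2c2 = 2.
Cage d needs two cells with sum 5; hence r3c1 = 4.
Cage l's pair has sum 7; hence r3c2 = 5.
Cage c has sum 15, leaving r4c5 = 2.
The 4 cells of cage k must have sum 14, leaving r6c1 = 6.
The only place for 6 in row 4 is r4c6.
Cage a has sum 13, which forces r5c5 = 6.
Column 6 already has 6, which forces r5c6 = 4.
Cage a needs sum 13, which forces r6c5 = 3.
Cage j needs two cells with sum 5; hence r1c5 = 4.
Column 6 already has 4, which forces r1c6 = 1.
The 4 cells of cage c must have sum 15, leaving r3c4 = 6.
Column 5 now contains 6, leaving r3c5 = 1.
3 is placed in row 6, which forces r6c3 = 4.
Row 3 now contains 1, so r3c3 = 3.
The 4 cells of cage k must have sum 14; hence r4c2 = 4.
Cage f needs two cells with sum 4, so r4c3 = 1.
Row 4 now contains 1, so r4c4 = 5.
Cage k needs sum 14, which forces r5c2 = 3.
3 is placed in column 3, so r5c3 = 2.
Column 4 already has 5, which forces r5c4 = 1.
Row 6 now contains 4, leaving r6c2 = 1.
Column 4 now contains 1, so r6c4 = 2.
Row 4 already has 5, which forces r4c1 = 3.
3 is placed in row 5; hence r5c1 = 5.
Filled in: 2 6 5 3 4 1 / 1 2 6 4 5 3 / 4 5 3 6 1 2 / 3 4 1 5 2 6 / 5 3 2 1 6 4 / 6 1 4 2 3 5.

2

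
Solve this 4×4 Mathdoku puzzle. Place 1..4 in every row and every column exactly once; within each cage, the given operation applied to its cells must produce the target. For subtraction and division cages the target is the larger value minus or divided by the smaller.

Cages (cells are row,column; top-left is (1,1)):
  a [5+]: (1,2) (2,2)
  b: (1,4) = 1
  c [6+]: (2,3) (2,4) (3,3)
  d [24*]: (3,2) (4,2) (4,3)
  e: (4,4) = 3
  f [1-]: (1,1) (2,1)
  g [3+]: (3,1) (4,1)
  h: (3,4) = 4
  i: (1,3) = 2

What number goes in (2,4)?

2

Cage i is given, so (1,3) = 2.
Cage b is a single given cell; hence (1,4) = 1.
Cage h is a single given cell, so (3,4) = 4.
Cage e is a single given cell, which forces (4,4) = 3.
3 is placed in column 4; hence (2,4) = 2.
Cage d has product 24, so (3,2) = 3.
3 is placed in row 3, which forces (3,3) = 1.
The 3 cells of cage d must have product 24, so (4,2) = 2.
Row 4 now contains 3, so (4,3) = 4.
Column 2 already has 3, which forces (1,2) = 4.
2 is placed in row 2, which forces (2,2) = 1.
1 is placed in column 3, which forces (2,3) = 3.
Row 3 already has 1; hence (3,1) = 2.
Row 4 already has 2, leaving (4,1) = 1.
4 is placed in row 1; hence (1,1) = 3.
Row 2 already has 3, so (2,1) = 4.
Completed grid: 3 4 2 1 / 4 1 3 2 / 2 3 1 4 / 1 2 4 3.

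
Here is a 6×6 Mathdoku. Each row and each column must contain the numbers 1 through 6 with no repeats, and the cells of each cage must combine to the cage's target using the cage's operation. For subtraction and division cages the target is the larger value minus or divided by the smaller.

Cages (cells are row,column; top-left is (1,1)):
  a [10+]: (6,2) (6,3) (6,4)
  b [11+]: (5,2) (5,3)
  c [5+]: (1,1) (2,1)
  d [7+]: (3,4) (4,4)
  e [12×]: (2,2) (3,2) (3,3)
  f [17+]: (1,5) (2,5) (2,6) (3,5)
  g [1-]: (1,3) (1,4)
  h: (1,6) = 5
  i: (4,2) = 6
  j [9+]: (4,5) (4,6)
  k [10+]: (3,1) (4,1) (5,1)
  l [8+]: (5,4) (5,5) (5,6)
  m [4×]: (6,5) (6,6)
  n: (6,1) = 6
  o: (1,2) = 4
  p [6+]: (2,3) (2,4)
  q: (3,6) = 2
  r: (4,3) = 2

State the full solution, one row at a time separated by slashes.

1 4 3 2 6 5 / 4 3 1 5 2 6 / 5 1 4 6 3 2 / 3 6 2 1 5 4 / 2 5 6 4 1 3 / 6 2 5 3 4 1

Cage o is given, so (1,2) = 4.
Cage h is given, leaving (1,6) = 5.
Cage q is a single given cell, so (3,6) = 2.
I is a freebie, which forces (4,2) = 6.
R is a freebie; hence (4,3) = 2.
6 is placed in column 2, which forces (5,2) = 5.
Row 5 already has 5; hence (5,3) = 6.
N is a freebie; hence (6,1) = 6.
Cage g's pair has difference 1; hence (1,4) = 2.
Cage e has product 12; hence (3,3) = 4.
Cage j's pair has sum 9, so (4,5) = 5.
Cage j needs two cells with sum 9; hence (4,6) = 4.
Column 6 already has 4, which forces (6,6) = 1.
Cage f has sum 17, leaving (2,6) = 6.
Cage k has sum 10, so (3,1) = 5.
Cage d needs two cells with sum 7, so (3,4) = 6.
The two cells of cage d must have sum 7, leaving (4,4) = 1.
1 is placed in column 4; hence (5,4) = 4.
Row 5 already has 4, leaving (5,5) = 1.
Column 6 already has 1, leaving (5,6) = 3.
Cage a needs sum 10, leaving (6,2) = 2.
Row 6 already has 1, so (6,5) = 4.
The 4 cells of cage f must have sum 17, so (1,5) = 6.
Cage p's pair has sum 6, so (2,3) = 1.
1 is placed in column 4; hence (2,4) = 5.
Column 5 now contains 4, leaving (2,5) = 2.
Column 5 now contains 1; hence (3,5) = 3.
Row 4 already has 1, so (4,1) = 3.
Row 5 already has 4, leaving (5,1) = 2.
5 is placed in column 4, which forces (6,4) = 3.
Column 1 now contains 3, leaving (1,1) = 1.
Column 3 now contains 1, leaving (1,3) = 3.
Row 2 now contains 2; hence (2,1) = 4.
Row 2 now contains 1; hence (2,2) = 3.
Row 3 already has 3, leaving (3,2) = 1.
Row 6 already has 3, which forces (6,3) = 5.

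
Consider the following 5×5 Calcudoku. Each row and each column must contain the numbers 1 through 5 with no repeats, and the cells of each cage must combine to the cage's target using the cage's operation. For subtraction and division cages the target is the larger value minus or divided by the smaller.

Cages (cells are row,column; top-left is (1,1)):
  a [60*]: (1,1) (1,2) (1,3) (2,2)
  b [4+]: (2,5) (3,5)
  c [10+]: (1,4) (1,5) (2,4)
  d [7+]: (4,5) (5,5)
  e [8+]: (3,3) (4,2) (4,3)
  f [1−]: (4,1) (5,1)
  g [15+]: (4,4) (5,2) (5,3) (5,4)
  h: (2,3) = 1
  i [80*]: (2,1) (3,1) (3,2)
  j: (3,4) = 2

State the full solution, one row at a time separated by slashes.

3 5 2 1 4 / 4 2 1 5 3 / 5 4 3 2 1 / 2 1 4 3 5 / 1 3 5 4 2

Cage i has product 80, leaving (2,1) = 4.
H is a freebie, leaving (2,3) = 1.
Row 2 already has 1, leaving (2,5) = 3.
Cage i needs product 80, leaving (3,1) = 5.
Cage i has product 80, which forces (3,2) = 4.
Cage j is given, so (3,4) = 2.
Column 5 already has 3, which forces (3,5) = 1.
2 is placed in column 4, which forces (2,4) = 5.
Row 3 now contains 2, so (3,3) = 3.
Row 2 already has 5, leaving (2,2) = 2.
Cage g needs sum 15, leaving (4,4) = 3.
Cage g has sum 15; hence (5,2) = 3.
Cage g needs sum 15, so (5,3) = 5.
Cage g has sum 15, so (5,4) = 4.
5 is placed in row 5, leaving (5,5) = 2.
Cage a needs product 60; hence (1,1) = 3.
Column 2 already has 3, which forces (1,2) = 5.
5 is placed in column 3; hence (1,3) = 2.
Column 4 already has 3, leaving (1,4) = 1.
Column 5 already has 2; hence (1,5) = 4.
Cage f's pair has difference 1, so (4,1) = 2.
Row 4 already has 3, so (4,2) = 1.
The 3 cells of cage e must have sum 8, leaving (4,3) = 4.
Column 5 already has 2, leaving (4,5) = 5.
Row 5 already has 2; hence (5,1) = 1.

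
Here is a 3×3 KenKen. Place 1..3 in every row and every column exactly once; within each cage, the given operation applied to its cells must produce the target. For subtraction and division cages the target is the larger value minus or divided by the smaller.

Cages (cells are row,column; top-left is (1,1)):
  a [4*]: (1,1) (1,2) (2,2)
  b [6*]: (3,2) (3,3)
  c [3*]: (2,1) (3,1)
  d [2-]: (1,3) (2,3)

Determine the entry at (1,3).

Cage a has product 4, which forces (1,1) = 2.
Cage a has product 4, leaving (1,2) = 1.
Row 1 already has 1, so (1,3) = 3.
The 3 cells of cage a must have product 4, which forces (2,2) = 2.
Column 3 now contains 3, which forces (2,3) = 1.
Column 2 now contains 2; hence (3,2) = 3.
Column 3 now contains 3, so (3,3) = 2.
Row 2 now contains 1, which forces (2,1) = 3.
3 is placed in row 3, so (3,1) = 1.
Filled in: 2 1 3 / 3 2 1 / 1 3 2.

3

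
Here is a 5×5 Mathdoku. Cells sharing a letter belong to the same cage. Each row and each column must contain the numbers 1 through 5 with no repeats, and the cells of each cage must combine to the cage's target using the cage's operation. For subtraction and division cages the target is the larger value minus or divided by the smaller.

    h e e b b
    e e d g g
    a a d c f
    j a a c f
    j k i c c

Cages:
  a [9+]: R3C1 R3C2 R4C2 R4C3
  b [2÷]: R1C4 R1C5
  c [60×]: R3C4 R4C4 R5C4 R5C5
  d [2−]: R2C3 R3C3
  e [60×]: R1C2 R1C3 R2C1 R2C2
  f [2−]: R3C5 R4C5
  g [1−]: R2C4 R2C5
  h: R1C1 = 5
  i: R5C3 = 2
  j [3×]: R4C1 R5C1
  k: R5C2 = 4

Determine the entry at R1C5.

H is a freebie, which forces R1C1 = 5.
Cage k is a single given cell, leaving R5C2 = 4.
Cage i is a single given cell, so R5C3 = 2.
Cage e has product 60, so R2C2 = 5.
Column 3 needs a 4, and only R4C3 is open for it.
The 4 cells of cage a must have sum 9; hence R3C1 = 2.
Cage a needs sum 9; hence R3C2 = 1.
Cage c has product 60; hence R3C4 = 4.
The 4 cells of cage a must have sum 9, leaving R4C2 = 2.
Column 2 already has 2, so R1C2 = 3.
Cage e needs product 60; hence R1C3 = 1.
Row 1 now contains 1, which forces R1C4 = 2.
Row 1 now contains 2; hence R1C5 = 4.
Column 1 already has 2, which forces R2C1 = 4.
Column 3 now contains 1; hence R2C3 = 3.
Row 2 already has 3, which forces R2C4 = 1.
Row 2 already has 1; hence R2C5 = 2.
Column 3 already has 3, which forces R3C3 = 5.
5 is placed in row 3, which forces R3C5 = 3.
Cage c needs product 60, so R5C5 = 1.
Cage j's pair has product 3, which forces R4C1 = 1.
1 is placed in column 5, so R4C5 = 5.
Row 5 already has 1, which forces R5C1 = 3.
Row 5 now contains 3; hence R5C4 = 5.
5 is placed in row 4, so R4C4 = 3.
Filled in: 5 3 1 2 4 / 4 5 3 1 2 / 2 1 5 4 3 / 1 2 4 3 5 / 3 4 2 5 1.

4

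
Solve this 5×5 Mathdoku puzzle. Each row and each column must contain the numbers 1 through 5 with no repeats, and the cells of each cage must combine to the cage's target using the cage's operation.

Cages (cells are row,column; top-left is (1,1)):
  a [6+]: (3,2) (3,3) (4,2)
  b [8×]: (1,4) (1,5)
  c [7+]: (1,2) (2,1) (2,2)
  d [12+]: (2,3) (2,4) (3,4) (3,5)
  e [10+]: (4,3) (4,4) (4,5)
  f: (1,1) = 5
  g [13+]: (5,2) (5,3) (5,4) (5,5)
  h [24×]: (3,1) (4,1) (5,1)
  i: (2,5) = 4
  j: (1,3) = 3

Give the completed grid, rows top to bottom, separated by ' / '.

5 1 3 4 2 / 1 5 2 3 4 / 4 3 1 2 5 / 3 2 4 5 1 / 2 4 5 1 3

F is a freebie, leaving (1,1) = 5.
Cage j is given, which forces (1,3) = 3.
I is a freebie; hence (2,5) = 4.
The two cells of cage b must have product 8, leaving (1,4) = 4.
4 is placed in column 5, which forces (1,5) = 2.
Row 1 already has 2, so (1,2) = 1.
Cage c has sum 7, leaving (2,1) = 1.
The 3 cells of cage c must have sum 7, which forces (2,2) = 5.
Row 2 now contains 5; hence (2,3) = 2.
Row 2 now contains 5, which forces (2,4) = 3.
Column 3 now contains 2, leaving (3,3) = 1.
Cage d has sum 12, so (3,4) = 2.
The 4 cells of cage d must have sum 12, so (3,5) = 5.
Row 3 now contains 2, which forces (3,2) = 3.
Cage a has sum 6, which forces (4,2) = 2.
Cage e has sum 10, so (4,3) = 4.
Cage e has sum 10, leaving (4,4) = 5.
Cage e has sum 10, so (4,5) = 1.
Column 2 now contains 3, which forces (5,2) = 4.
4 is placed in column 3, which forces (5,3) = 5.
Column 4 now contains 5; hence (5,4) = 1.
Column 5 now contains 1, which forces (5,5) = 3.
3 is placed in row 3, which forces (3,1) = 4.
Row 4 now contains 4, leaving (4,1) = 3.
3 is placed in row 5, so (5,1) = 2.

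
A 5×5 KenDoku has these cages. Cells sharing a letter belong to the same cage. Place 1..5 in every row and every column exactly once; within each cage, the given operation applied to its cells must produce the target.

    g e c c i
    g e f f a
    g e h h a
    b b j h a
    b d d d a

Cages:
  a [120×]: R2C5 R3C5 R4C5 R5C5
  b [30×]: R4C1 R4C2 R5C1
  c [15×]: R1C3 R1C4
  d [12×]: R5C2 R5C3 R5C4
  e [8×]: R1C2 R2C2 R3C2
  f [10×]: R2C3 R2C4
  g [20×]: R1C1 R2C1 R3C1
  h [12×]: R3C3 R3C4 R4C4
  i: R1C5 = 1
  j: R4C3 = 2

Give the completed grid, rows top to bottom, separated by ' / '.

I is a freebie; hence R1C5 = 1.
Cage j is given, which forces R4C3 = 2.
2 is placed in column 3; hence R2C3 = 5.
Cage f needs two cells with product 10; hence R2C4 = 2.
Cage b has product 30, so R5C1 = 2.
5 is placed in column 3, leaving R1C3 = 3.
Cage c needs two cells with product 15, which forces R1C4 = 5.
Cage a has product 120, leaving R3C5 = 2.
Row 1 now contains 5; hence R1C1 = 4.
Cage e has product 8, leaving R1C2 = 2.
Cage g needs product 20, leaving R2C1 = 1.
Row 2 now contains 1, so R2C2 = 4.
Row 2 already has 4, so R2C5 = 3.
The 3 cells of cage g must have product 20, which forces R3C1 = 5.
Column 2 now contains 4, leaving R3C2 = 1.
Row 3 now contains 1, which forces R3C3 = 4.
Row 3 now contains 4, which forces R3C4 = 3.
Column 1 already has 5; hence R4C1 = 3.
Row 4 now contains 3, which forces R4C2 = 5.
Row 4 already has 5; hence R4C5 = 4.
1 is placed in column 2; hence R5C2 = 3.
Column 3 already has 4, which forces R5C3 = 1.
Row 5 now contains 1; hence R5C4 = 4.
Column 5 already has 4, leaving R5C5 = 5.
Row 4 already has 4; hence R4C4 = 1.

4 2 3 5 1 / 1 4 5 2 3 / 5 1 4 3 2 / 3 5 2 1 4 / 2 3 1 4 5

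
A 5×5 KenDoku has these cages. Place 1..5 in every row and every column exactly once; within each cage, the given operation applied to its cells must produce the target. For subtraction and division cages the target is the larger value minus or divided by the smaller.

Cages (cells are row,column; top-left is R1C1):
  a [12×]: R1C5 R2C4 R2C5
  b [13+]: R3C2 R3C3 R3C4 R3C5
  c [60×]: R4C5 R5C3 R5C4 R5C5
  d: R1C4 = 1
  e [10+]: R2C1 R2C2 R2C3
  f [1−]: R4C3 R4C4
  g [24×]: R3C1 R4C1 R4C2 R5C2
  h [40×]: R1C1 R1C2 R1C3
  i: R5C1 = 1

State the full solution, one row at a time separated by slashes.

4 2 5 1 3 / 5 3 2 4 1 / 2 5 1 3 4 / 3 1 4 5 2 / 1 4 3 2 5

Cage d is given, so R1C4 = 1.
Cage i is given, leaving R5C1 = 1.
Cage g has product 24, leaving R4C2 = 1.
Row 4 now contains 1; hence R4C5 = 2.
The 3 cells of cage a must have product 12, so R2C5 = 1.
Cage b needs sum 13; hence R3C3 = 1.
In row 1, 3 can only go at R1C5, so R1C5 = 3.
Cage a needs product 12; hence R2C4 = 4.
Column 5 now contains 3, which forces R5C5 = 5.
Column 5 already has 5, leaving R3C5 = 4.
Cage f's pair has difference 1, leaving R4C3 = 4.
Cage g needs product 24, so R3C1 = 2.
Row 4 now contains 4, which forces R4C1 = 3.
Row 4 now contains 3, leaving R4C4 = 5.
Cage g needs product 24, leaving R5C2 = 4.
Cage h needs product 40; hence R1C1 = 4.
Column 1 already has 3, which forces R2C1 = 5.
The 4 cells of cage b must have sum 13, leaving R3C2 = 5.
Column 4 already has 5, leaving R3C4 = 3.
3 is placed in column 4; hence R5C4 = 2.
5 is placed in column 2, leaving R1C2 = 2.
Cage h needs product 40, leaving R1C3 = 5.
2 is placed in column 2, which forces R2C2 = 3.
Row 2 now contains 3, so R2C3 = 2.
2 is placed in row 5; hence R5C3 = 3.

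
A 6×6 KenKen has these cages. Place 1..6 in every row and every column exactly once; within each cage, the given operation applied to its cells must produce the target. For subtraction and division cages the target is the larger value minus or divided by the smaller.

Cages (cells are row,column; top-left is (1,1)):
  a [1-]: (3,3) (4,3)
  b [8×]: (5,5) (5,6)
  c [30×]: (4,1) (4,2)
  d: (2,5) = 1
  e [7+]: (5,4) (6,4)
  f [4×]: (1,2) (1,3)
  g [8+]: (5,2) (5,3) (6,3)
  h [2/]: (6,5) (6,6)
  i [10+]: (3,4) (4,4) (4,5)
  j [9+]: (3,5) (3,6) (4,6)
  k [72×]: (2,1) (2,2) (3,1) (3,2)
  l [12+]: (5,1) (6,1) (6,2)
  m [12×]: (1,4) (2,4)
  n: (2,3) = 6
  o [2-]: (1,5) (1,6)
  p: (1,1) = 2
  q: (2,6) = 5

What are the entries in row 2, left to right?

P is a freebie, so (1,1) = 2.
Cage n is a single given cell; hence (2,3) = 6.
D is a freebie, so (2,5) = 1.
Cage q is a single given cell, which forces (2,6) = 5.
In row 1, 5 can only go at (1,5), so (1,5) = 5.
The two cells of cage o must have difference 2, so (1,6) = 3.
The only place for 6 in row 1 is (1,4).
Cage m needs two cells with product 12, leaving (2,4) = 2.
In row 5, 6 can only go at (5,1), so (5,1) = 6.
Column 1 now contains 6, which forces (4,1) = 5.
The two cells of cage c must have product 30, leaving (4,2) = 6.
Cage k has product 72; hence (2,1) = 4.
Cage k has product 72; hence (2,2) = 3.
Cage k needs product 72, leaving (3,1) = 3.
Column 2 already has 6, leaving (3,2) = 2.
Row 3 now contains 3, leaving (3,4) = 5.
4 is placed in column 1, leaving (6,1) = 1.
Column 2 now contains 2, which forces (6,2) = 5.
Cage j has sum 9; hence (3,6) = 1.
Row 3 now contains 1, leaving (3,3) = 4.
4 is placed in row 3, leaving (3,5) = 6.
The two cells of cage a must have difference 1, so (4,3) = 3.
3 is placed in row 4, leaving (4,4) = 1.
Column 3 already has 3, which forces (6,3) = 2.
Cage f needs two cells with product 4, so (1,2) = 4.
Column 3 now contains 4, which forces (1,3) = 1.
The 3 cells of cage i must have sum 10, so (4,5) = 4.
The 3 cells of cage j must have sum 9; hence (4,6) = 2.
Cage g has sum 8, which forces (5,2) = 1.
The 3 cells of cage g must have sum 8, which forces (5,3) = 5.
4 is placed in column 5, which forces (5,5) = 2.
Column 6 now contains 2, leaving (5,6) = 4.
Cage h's pair has quotient 2; hence (6,5) = 3.
Cage h needs two cells with quotient 2, leaving (6,6) = 6.
4 is placed in row 5, so (5,4) = 3.
Row 6 already has 3; hence (6,4) = 4.
The full grid is 2 4 1 6 5 3 / 4 3 6 2 1 5 / 3 2 4 5 6 1 / 5 6 3 1 4 2 / 6 1 5 3 2 4 / 1 5 2 4 3 6.

4 3 6 2 1 5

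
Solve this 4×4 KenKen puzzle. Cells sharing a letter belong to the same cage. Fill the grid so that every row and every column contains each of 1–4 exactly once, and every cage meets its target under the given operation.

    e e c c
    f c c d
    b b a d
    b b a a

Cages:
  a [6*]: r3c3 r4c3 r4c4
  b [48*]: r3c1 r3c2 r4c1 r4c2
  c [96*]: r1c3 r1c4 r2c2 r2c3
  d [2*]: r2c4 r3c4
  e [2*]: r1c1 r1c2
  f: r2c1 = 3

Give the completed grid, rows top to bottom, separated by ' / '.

2 1 3 4 / 3 2 4 1 / 4 3 1 2 / 1 4 2 3

Cage f is given, which forces r2c1 = 3.
In row 2, 1 can only go at r2c4, so r2c4 = 1.
Column 4 now contains 1, leaving r3c4 = 2.
2 is placed in column 4, leaving r4c4 = 3.
Cage c has product 96, which forces r1c3 = 3.
3 is placed in column 4, leaving r1c4 = 4.
Cage b has product 48, so r3c1 = 4.
Cage b has product 48, leaving r3c2 = 3.
Cage a has product 6, which forces r3c3 = 1.
Cage b has product 48, so r4c1 = 1.
Cage b needs product 48, so r4c2 = 4.
Cage a has product 6, which forces r4c3 = 2.
Column 1 now contains 1, which forces r1c1 = 2.
Cage e needs two cells with product 2, leaving r1c2 = 1.
Column 2 now contains 4, so r2c2 = 2.
2 is placed in column 3; hence r2c3 = 4.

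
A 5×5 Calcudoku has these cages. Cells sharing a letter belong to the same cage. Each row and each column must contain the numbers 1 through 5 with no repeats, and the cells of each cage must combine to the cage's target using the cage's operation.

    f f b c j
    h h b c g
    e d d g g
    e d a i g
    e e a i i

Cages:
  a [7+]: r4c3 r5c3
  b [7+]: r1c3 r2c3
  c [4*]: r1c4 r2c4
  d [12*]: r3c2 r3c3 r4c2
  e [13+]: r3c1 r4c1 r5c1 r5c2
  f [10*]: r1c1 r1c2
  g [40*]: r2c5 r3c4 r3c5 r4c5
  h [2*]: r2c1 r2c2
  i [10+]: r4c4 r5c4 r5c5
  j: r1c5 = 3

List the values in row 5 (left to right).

4 1 5 3 2

J is a freebie, leaving r1c5 = 3.
In row 1, 1 can only go at r1c4, so r1c4 = 1.
Column 4 already has 1; hence r2c4 = 4.
Row 1 needs a 4, and only r1c3 is open for it.
The two cells of cage b must have sum 7; hence r2c3 = 3.
The only place for 5 in row 2 is r2c5.
Cage g has product 40, leaving r3c4 = 2.
5 is placed in column 5; hence r5c5 = 2.
2 is placed in row 3, so r3c3 = 1.
Row 3 already has 1, leaving r3c5 = 4.
Cage a needs two cells with sum 7, leaving r4c3 = 2.
4 is placed in column 5, so r4c5 = 1.
Row 5 already has 2; hence r5c3 = 5.
5 is placed in row 5, which forces r5c4 = 3.
Row 3 now contains 4, so r3c2 = 3.
Cage d has product 12, so r4c2 = 4.
Column 4 already has 3, so r4c4 = 5.
Column 2 already has 4, leaving r5c2 = 1.
Cage h needs two cells with product 2; hence r2c1 = 1.
Column 2 now contains 1, so r2c2 = 2.
3 is placed in row 3, leaving r3c1 = 5.
Row 4 already has 5, which forces r4c1 = 3.
Row 5 now contains 1, so r5c1 = 4.
Column 1 already has 5; hence r1c1 = 2.
Column 2 already has 2, so r1c2 = 5.
Filled in: 2 5 4 1 3 / 1 2 3 4 5 / 5 3 1 2 4 / 3 4 2 5 1 / 4 1 5 3 2.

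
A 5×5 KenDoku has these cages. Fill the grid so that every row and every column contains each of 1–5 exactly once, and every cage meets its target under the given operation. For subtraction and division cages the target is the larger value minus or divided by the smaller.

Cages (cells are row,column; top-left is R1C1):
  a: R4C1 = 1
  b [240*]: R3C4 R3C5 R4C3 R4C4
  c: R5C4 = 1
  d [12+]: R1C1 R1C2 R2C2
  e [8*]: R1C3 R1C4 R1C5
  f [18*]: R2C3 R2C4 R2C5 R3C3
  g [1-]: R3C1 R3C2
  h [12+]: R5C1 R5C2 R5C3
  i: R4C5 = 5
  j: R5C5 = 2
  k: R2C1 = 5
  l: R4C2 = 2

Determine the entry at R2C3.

Cage k is a single given cell, which forces R2C1 = 5.
Cage f needs product 18; hence R3C3 = 3.
A is a freebie, leaving R4C1 = 1.
Cage l is a single given cell; hence R4C2 = 2.
Cage i is a single given cell; hence R4C5 = 5.
C is a freebie, leaving R5C4 = 1.
Cage j is given, leaving R5C5 = 2.
Cage d needs sum 12; hence R1C2 = 5.
5 is placed in column 2, so R3C2 = 1.
Cage b has product 240, leaving R3C4 = 5.
Column 5 already has 5, so R3C5 = 4.
Row 4 now contains 5, leaving R4C3 = 4.
Cage b needs product 240, leaving R4C4 = 3.
Column 3 now contains 4; hence R5C3 = 5.
Cage e needs product 8, leaving R1C3 = 2.
Cage e has product 8, leaving R1C4 = 4.
Column 5 already has 4, which forces R1C5 = 1.
The 4 cells of cage f must have product 18, which forces R2C3 = 1.
Column 4 now contains 3, which forces R2C4 = 2.
The 4 cells of cage f must have product 18, so R2C5 = 3.
Row 3 already has 4; hence R3C1 = 2.
4 is placed in row 1, so R1C1 = 3.
3 is placed in row 2, so R2C2 = 4.
Column 1 now contains 3, leaving R5C1 = 4.
Column 2 now contains 4, so R5C2 = 3.
The full grid is 3 5 2 4 1 / 5 4 1 2 3 / 2 1 3 5 4 / 1 2 4 3 5 / 4 3 5 1 2.

1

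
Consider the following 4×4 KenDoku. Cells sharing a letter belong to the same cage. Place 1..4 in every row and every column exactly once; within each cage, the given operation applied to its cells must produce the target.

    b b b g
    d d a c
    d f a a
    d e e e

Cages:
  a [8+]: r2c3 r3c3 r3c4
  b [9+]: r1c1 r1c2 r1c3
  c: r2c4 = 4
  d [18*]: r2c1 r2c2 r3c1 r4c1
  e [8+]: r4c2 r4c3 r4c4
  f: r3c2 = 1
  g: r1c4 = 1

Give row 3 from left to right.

3 1 4 2

G is a freebie, leaving r1c4 = 1.
The 4 cells of cage d must have product 18, which forces r2c2 = 3.
Cage c is a single given cell, leaving r2c4 = 4.
Cage f is a single given cell, so r3c2 = 1.
Column 2 now contains 1, which forces r4c2 = 4.
Column 4 already has 4, leaving r4c4 = 3.
4 is placed in column 2; hence r1c2 = 2.
The 3 cells of cage a must have sum 8, which forces r2c3 = 2.
Cage d needs product 18; hence r3c1 = 3.
Cage a needs sum 8, leaving r3c3 = 4.
3 is placed in column 4, which forces r3c4 = 2.
Row 4 now contains 3, so r4c3 = 1.
Column 1 now contains 3, leaving r1c1 = 4.
Column 3 now contains 4, so r1c3 = 3.
Row 2 now contains 2, so r2c1 = 1.
1 is placed in row 4; hence r4c1 = 2.
The full grid is 4 2 3 1 / 1 3 2 4 / 3 1 4 2 / 2 4 1 3.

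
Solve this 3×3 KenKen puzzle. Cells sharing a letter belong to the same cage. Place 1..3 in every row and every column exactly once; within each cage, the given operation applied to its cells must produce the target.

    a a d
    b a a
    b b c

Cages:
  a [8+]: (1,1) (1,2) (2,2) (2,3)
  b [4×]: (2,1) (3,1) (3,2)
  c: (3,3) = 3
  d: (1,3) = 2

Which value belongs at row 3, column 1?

D is a freebie, so (1,3) = 2.
The 3 cells of cage b must have product 4; hence (2,1) = 2.
Cage b needs product 4, leaving (3,1) = 1.
Cage b needs product 4; hence (3,2) = 2.
Cage c is given, which forces (3,3) = 3.
1 is placed in column 1, which forces (1,1) = 3.
Cage a has sum 8; hence (1,2) = 1.
Cage a needs sum 8; hence (2,2) = 3.
Column 3 now contains 3, leaving (2,3) = 1.
The full grid is 3 1 2 / 2 3 1 / 1 2 3.

1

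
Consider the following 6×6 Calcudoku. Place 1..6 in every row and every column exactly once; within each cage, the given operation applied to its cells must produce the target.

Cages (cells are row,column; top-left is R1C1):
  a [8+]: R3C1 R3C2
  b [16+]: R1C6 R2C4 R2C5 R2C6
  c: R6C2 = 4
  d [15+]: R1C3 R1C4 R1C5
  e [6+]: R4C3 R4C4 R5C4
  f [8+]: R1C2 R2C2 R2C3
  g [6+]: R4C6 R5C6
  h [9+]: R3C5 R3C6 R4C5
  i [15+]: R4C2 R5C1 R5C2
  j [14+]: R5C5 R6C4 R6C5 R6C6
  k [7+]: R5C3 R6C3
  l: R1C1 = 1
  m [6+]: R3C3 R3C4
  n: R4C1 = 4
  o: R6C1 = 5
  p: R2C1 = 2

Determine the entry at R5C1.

Cage l is a single given cell, which forces R1C1 = 1.
P is a freebie, leaving R2C1 = 2.
N is a freebie, so R4C1 = 4.
Cage o is given, which forces R6C1 = 5.
Cage c is a single given cell, leaving R6C2 = 4.
Cage i needs sum 15; hence R4C2 = 6.
Column 1 now contains 5, which forces R5C1 = 6.
Cage i needs sum 15, so R5C2 = 3.
3 is placed in column 2; hence R1C2 = 2.
Column 1 now contains 6; hence R3C1 = 3.
Cage a needs two cells with sum 8, so R3C2 = 5.
Column 2 now contains 5; hence R2C2 = 1.
Cage f needs sum 8, so R2C3 = 5.
The 4 cells of cage b must have sum 16, so R1C6 = 3.
The only place for 5 in row 4 is R4C6.
Cage g's pair has sum 6; hence R5C6 = 1.
1 is placed in row 5, leaving R5C3 = 4.
1 is placed in row 5, which forces R5C4 = 2.
4 is placed in row 5, leaving R5C5 = 5.
Cage k needs two cells with sum 7, which forces R6C3 = 3.
Column 3 now contains 4, so R1C3 = 6.
Cage d needs sum 15, which forces R1C4 = 5.
Cage d has sum 15, leaving R1C5 = 4.
Column 3 now contains 4; hence R3C3 = 2.
2 is placed in column 4, leaving R3C4 = 4.
Row 3 already has 4; hence R3C6 = 6.
Column 3 now contains 3, so R4C3 = 1.
The 3 cells of cage e must have sum 6; hence R4C4 = 3.
3 is placed in row 4, which forces R4C5 = 2.
Column 6 now contains 6; hence R6C6 = 2.
3 is placed in column 4; hence R2C4 = 6.
Cage b has sum 16, leaving R2C5 = 3.
Column 6 now contains 6, leaving R2C6 = 4.
Row 3 now contains 6, which forces R3C5 = 1.
Column 4 now contains 6, leaving R6C4 = 1.
1 is placed in column 5, which forces R6C5 = 6.
Filled in: 1 2 6 5 4 3 / 2 1 5 6 3 4 / 3 5 2 4 1 6 / 4 6 1 3 2 5 / 6 3 4 2 5 1 / 5 4 3 1 6 2.

6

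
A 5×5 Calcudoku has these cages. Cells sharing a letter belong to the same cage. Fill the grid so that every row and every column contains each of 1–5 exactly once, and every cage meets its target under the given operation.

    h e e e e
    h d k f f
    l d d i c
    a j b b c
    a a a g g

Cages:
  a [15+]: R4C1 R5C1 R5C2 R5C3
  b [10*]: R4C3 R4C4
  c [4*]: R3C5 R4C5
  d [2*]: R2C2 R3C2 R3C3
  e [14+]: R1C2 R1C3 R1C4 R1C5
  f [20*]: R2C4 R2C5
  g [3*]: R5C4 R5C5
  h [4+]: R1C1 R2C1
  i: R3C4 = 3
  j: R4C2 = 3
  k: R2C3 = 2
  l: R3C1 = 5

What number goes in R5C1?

The 3 cells of cage d must have product 2, which forces R2C2 = 1.
K is a freebie, so R2C3 = 2.
Cage l is a single given cell, leaving R3C1 = 5.
Cage d needs product 2, which forces R3C2 = 2.
The 3 cells of cage d must have product 2, leaving R3C3 = 1.
Cage i is a single given cell, so R3C4 = 3.
Row 3 now contains 1, leaving R3C5 = 4.
Cage j is given; hence R4C2 = 3.
2 is placed in column 3, so R4C3 = 5.
5 is placed in row 4, which forces R4C4 = 2.
Column 5 already has 4, which forces R4C5 = 1.
Column 4 already has 3, which forces R5C4 = 1.
Column 5 already has 1, leaving R5C5 = 3.
Cage h's pair has sum 4, so R1C1 = 1.
The 4 cells of cage e must have sum 14; hence R1C3 = 3.
Cage e has sum 14, leaving R1C5 = 2.
Row 2 now contains 1; hence R2C1 = 3.
The two cells of cage f must have product 20, so R2C4 = 4.
Column 5 already has 4, leaving R2C5 = 5.
Row 4 already has 3, so R4C1 = 4.
The 4 cells of cage a must have sum 15, leaving R5C1 = 2.
Cage a needs sum 15, which forces R5C2 = 5.
Row 5 now contains 3; hence R5C3 = 4.
Column 2 now contains 5, so R1C2 = 4.
Column 4 already has 4, so R1C4 = 5.
Completed grid: 1 4 3 5 2 / 3 1 2 4 5 / 5 2 1 3 4 / 4 3 5 2 1 / 2 5 4 1 3.

2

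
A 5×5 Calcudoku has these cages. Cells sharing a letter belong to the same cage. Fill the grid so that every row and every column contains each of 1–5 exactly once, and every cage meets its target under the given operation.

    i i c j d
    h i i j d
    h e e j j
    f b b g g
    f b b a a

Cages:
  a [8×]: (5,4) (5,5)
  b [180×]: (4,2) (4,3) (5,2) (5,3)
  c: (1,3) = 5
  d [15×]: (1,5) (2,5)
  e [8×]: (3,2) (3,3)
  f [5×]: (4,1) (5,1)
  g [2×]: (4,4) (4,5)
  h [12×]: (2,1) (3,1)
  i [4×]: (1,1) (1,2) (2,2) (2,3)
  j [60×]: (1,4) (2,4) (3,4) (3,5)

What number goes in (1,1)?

C is a freebie, leaving (1,3) = 5.
5 is placed in row 1, leaving (1,5) = 3.
3 is placed in column 5, so (2,5) = 5.
Cage j has product 60, which forces (2,4) = 3.
The 4 cells of cage j must have product 60, leaving (3,4) = 5.
Row 2 now contains 3, which forces (2,1) = 4.
The two cells of cage h must have product 12, so (3,1) = 3.
In row 1, 4 can only go at (1,4), so (1,4) = 4.
The 4 cells of cage j must have product 60, leaving (3,5) = 1.
Column 5 already has 1; hence (4,5) = 2.
Column 4 now contains 4, so (5,4) = 2.
Cage a needs two cells with product 8, so (5,5) = 4.
Cage b needs product 180, which forces (4,2) = 3.
The 4 cells of cage b must have product 180, so (4,3) = 4.
Row 4 now contains 2, which forces (4,4) = 1.
The 4 cells of cage b must have product 180, so (5,2) = 5.
4 is placed in row 5, which forces (5,3) = 3.
Cage e's pair has product 8; hence (3,2) = 4.
Column 3 already has 4, leaving (3,3) = 2.
1 is placed in row 4, so (4,1) = 5.
Row 5 now contains 5, which forces (5,1) = 1.
1 is placed in column 1, so (1,1) = 2.
Cage i has product 4, leaving (1,2) = 1.
Cage i has product 4, so (2,2) = 2.
Column 3 already has 2, which forces (2,3) = 1.
The full grid is 2 1 5 4 3 / 4 2 1 3 5 / 3 4 2 5 1 / 5 3 4 1 2 / 1 5 3 2 4.

2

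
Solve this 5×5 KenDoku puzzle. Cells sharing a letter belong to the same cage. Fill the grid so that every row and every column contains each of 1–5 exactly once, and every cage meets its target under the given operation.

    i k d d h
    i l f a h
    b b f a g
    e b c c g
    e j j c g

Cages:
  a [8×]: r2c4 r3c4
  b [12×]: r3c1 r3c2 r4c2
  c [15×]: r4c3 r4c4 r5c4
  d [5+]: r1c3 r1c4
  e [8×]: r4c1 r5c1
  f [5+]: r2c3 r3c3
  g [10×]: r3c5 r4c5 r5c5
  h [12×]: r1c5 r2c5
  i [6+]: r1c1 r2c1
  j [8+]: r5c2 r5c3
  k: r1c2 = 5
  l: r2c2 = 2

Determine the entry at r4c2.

4

Cage k is a single given cell; hence r1c2 = 5.
Cage l is given; hence r2c2 = 2.
Row 2 already has 2, which forces r2c4 = 4.
Row 2 already has 4, which forces r2c5 = 3.
4 is placed in column 4; hence r3c4 = 2.
Column 2 now contains 5, leaving r5c2 = 3.
3 is placed in row 5, so r5c3 = 5.
Row 5 now contains 5; hence r5c4 = 1.
Row 5 already has 1; hence r5c5 = 2.
The two cells of cage i must have sum 6, leaving r1c1 = 1.
Cage d needs two cells with sum 5, leaving r1c3 = 2.
1 is placed in column 4, leaving r1c4 = 3.
Column 5 now contains 3, so r1c5 = 4.
Cage i needs two cells with sum 6, which forces r2c1 = 5.
3 is placed in row 2, leaving r2c3 = 1.
Cage b has product 12, leaving r3c1 = 3.
The two cells of cage f must have sum 5; hence r3c3 = 4.
Cage e's pair has product 8; hence r4c1 = 2.
The 3 cells of cage c must have product 15; hence r4c3 = 3.
Cage c has product 15, so r4c4 = 5.
5 is placed in row 4, which forces r4c5 = 1.
Row 5 already has 2, which forces r5c1 = 4.
4 is placed in row 3, which forces r3c2 = 1.
Column 5 now contains 1; hence r3c5 = 5.
Row 4 already has 1, leaving r4c2 = 4.
Completed grid: 1 5 2 3 4 / 5 2 1 4 3 / 3 1 4 2 5 / 2 4 3 5 1 / 4 3 5 1 2.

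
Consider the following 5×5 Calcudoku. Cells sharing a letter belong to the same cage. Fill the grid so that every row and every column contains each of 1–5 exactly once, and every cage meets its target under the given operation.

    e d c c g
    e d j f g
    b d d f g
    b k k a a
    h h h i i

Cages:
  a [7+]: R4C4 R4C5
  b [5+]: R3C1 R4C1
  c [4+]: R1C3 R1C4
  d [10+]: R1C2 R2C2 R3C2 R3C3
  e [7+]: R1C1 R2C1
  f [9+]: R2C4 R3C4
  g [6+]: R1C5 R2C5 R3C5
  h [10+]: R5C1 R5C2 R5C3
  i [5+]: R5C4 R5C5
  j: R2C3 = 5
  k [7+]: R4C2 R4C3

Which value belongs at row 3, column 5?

Cage j is a single given cell, so R2C3 = 5.
Row 2 now contains 5, so R2C4 = 4.
Column 4 now contains 4, leaving R3C4 = 5.
The only place for 1 in row 4 is R4C1.
Cage b's pair has sum 5, which forces R3C1 = 4.
Column 1 now contains 4, which forces R1C1 = 5.
5 is placed in row 1, so R1C2 = 4.
The two cells of cage e must have sum 7, which forces R2C1 = 2.
Column 1 already has 2, so R5C1 = 3.
Cage h has sum 10, leaving R5C2 = 5.
Cage h needs sum 10, leaving R5C3 = 2.
The two cells of cage i must have sum 5, leaving R5C4 = 1.
Cage i needs two cells with sum 5; hence R5C5 = 4.
The two cells of cage c must have sum 4, so R1C3 = 1.
1 is placed in column 4, so R1C4 = 3.
3 is placed in row 1, leaving R1C5 = 2.
The 4 cells of cage d must have sum 10; hence R3C2 = 2.
1 is placed in column 3, which forces R3C3 = 3.
Row 3 already has 3; hence R3C5 = 1.
Column 2 now contains 5; hence R4C2 = 3.
2 is placed in column 3; hence R4C3 = 4.
Cage a needs two cells with sum 7; hence R4C4 = 2.
4 is placed in column 5; hence R4C5 = 5.
Column 2 already has 3, which forces R2C2 = 1.
Column 5 now contains 1, leaving R2C5 = 3.
Completed grid: 5 4 1 3 2 / 2 1 5 4 3 / 4 2 3 5 1 / 1 3 4 2 5 / 3 5 2 1 4.

1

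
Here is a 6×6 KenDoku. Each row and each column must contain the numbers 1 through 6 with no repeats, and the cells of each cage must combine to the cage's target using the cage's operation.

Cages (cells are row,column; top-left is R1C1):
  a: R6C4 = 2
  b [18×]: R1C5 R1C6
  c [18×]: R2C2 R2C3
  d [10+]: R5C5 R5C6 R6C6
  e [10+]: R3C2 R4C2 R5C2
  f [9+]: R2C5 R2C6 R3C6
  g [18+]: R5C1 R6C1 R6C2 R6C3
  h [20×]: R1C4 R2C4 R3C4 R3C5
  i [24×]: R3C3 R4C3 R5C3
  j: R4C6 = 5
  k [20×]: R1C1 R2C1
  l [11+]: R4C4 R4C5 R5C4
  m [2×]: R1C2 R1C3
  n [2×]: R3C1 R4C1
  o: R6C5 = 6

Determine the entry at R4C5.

2

Cage j is a single given cell, leaving R4C6 = 5.
A is a freebie, leaving R6C4 = 2.
Cage o is a single given cell, which forces R6C5 = 6.
6 is placed in column 5, so R1C5 = 3.
The two cells of cage b must have product 18, so R1C6 = 6.
Cage h needs product 20, leaving R3C5 = 1.
Cage g needs sum 18, which forces R5C1 = 6.
Row 3 now contains 1, leaving R3C1 = 2.
The two cells of cage n must have product 2, which forces R4C1 = 1.
The only place for 1 in row 6 is R6C6.
The 3 cells of cage d must have sum 10, which forces R5C5 = 5.
Cage d needs sum 10, leaving R5C6 = 4.
Cage f needs sum 9; hence R2C5 = 4.
The 3 cells of cage f must have sum 9, leaving R2C6 = 2.
4 is placed in column 6; hence R3C6 = 3.
The 3 cells of cage l must have sum 11, leaving R4C4 = 6.
4 is placed in column 5, leaving R4C5 = 2.
Cage k's pair has product 20, leaving R1C1 = 4.
Row 2 now contains 4; hence R2C1 = 5.
Row 2 already has 5, so R2C4 = 1.
Cage l has sum 11; hence R5C4 = 3.
Column 1 now contains 5; hence R6C1 = 3.
1 is placed in column 4, so R1C4 = 5.
Cage h needs product 20, so R3C4 = 4.
Row 3 now contains 4, which forces R3C3 = 6.
Cage i needs product 24; hence R4C3 = 4.
Cage i needs product 24, which forces R5C3 = 1.
Column 3 now contains 4, which forces R6C3 = 5.
Cage m needs two cells with product 2, so R1C2 = 1.
Column 3 now contains 1, which forces R1C3 = 2.
Cage c needs two cells with product 18, leaving R2C2 = 6.
Column 3 already has 6, leaving R2C3 = 3.
Row 3 now contains 6, which forces R3C2 = 5.
4 is placed in row 4, so R4C2 = 3.
Row 5 already has 1, which forces R5C2 = 2.
5 is placed in row 6, which forces R6C2 = 4.
Completed grid: 4 1 2 5 3 6 / 5 6 3 1 4 2 / 2 5 6 4 1 3 / 1 3 4 6 2 5 / 6 2 1 3 5 4 / 3 4 5 2 6 1.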